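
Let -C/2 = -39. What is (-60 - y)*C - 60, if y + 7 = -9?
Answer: -3492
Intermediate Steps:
y = -16 (y = -7 - 9 = -16)
C = 78 (C = -2*(-39) = 78)
(-60 - y)*C - 60 = (-60 - 1*(-16))*78 - 60 = (-60 + 16)*78 - 60 = -44*78 - 60 = -3432 - 60 = -3492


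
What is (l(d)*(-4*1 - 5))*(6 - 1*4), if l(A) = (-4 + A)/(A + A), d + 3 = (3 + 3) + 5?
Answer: -9/2 ≈ -4.5000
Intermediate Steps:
d = 8 (d = -3 + ((3 + 3) + 5) = -3 + (6 + 5) = -3 + 11 = 8)
l(A) = (-4 + A)/(2*A) (l(A) = (-4 + A)/((2*A)) = (-4 + A)*(1/(2*A)) = (-4 + A)/(2*A))
(l(d)*(-4*1 - 5))*(6 - 1*4) = (((½)*(-4 + 8)/8)*(-4*1 - 5))*(6 - 1*4) = (((½)*(⅛)*4)*(-4 - 5))*(6 - 4) = ((¼)*(-9))*2 = -9/4*2 = -9/2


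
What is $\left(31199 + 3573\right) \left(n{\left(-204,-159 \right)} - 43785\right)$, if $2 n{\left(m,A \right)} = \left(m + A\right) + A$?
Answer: $-1531567512$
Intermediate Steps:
$n{\left(m,A \right)} = A + \frac{m}{2}$ ($n{\left(m,A \right)} = \frac{\left(m + A\right) + A}{2} = \frac{\left(A + m\right) + A}{2} = \frac{m + 2 A}{2} = A + \frac{m}{2}$)
$\left(31199 + 3573\right) \left(n{\left(-204,-159 \right)} - 43785\right) = \left(31199 + 3573\right) \left(\left(-159 + \frac{1}{2} \left(-204\right)\right) - 43785\right) = 34772 \left(\left(-159 - 102\right) - 43785\right) = 34772 \left(-261 - 43785\right) = 34772 \left(-44046\right) = -1531567512$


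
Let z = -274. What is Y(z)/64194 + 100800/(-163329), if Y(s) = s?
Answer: -1085917891/1747456971 ≈ -0.62143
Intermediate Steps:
Y(z)/64194 + 100800/(-163329) = -274/64194 + 100800/(-163329) = -274*1/64194 + 100800*(-1/163329) = -137/32097 - 33600/54443 = -1085917891/1747456971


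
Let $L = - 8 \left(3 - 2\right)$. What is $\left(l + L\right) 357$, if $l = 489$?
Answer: $171717$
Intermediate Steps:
$L = -8$ ($L = \left(-8\right) 1 = -8$)
$\left(l + L\right) 357 = \left(489 - 8\right) 357 = 481 \cdot 357 = 171717$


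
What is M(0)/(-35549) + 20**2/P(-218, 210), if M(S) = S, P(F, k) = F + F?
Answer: -100/109 ≈ -0.91743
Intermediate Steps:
P(F, k) = 2*F
M(0)/(-35549) + 20**2/P(-218, 210) = 0/(-35549) + 20**2/((2*(-218))) = 0*(-1/35549) + 400/(-436) = 0 + 400*(-1/436) = 0 - 100/109 = -100/109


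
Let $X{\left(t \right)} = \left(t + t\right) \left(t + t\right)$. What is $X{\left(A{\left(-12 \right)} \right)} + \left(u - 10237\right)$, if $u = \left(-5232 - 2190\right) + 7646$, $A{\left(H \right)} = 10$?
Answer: $-9613$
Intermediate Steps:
$X{\left(t \right)} = 4 t^{2}$ ($X{\left(t \right)} = 2 t 2 t = 4 t^{2}$)
$u = 224$ ($u = \left(-5232 - 2190\right) + 7646 = -7422 + 7646 = 224$)
$X{\left(A{\left(-12 \right)} \right)} + \left(u - 10237\right) = 4 \cdot 10^{2} + \left(224 - 10237\right) = 4 \cdot 100 + \left(224 - 10237\right) = 400 - 10013 = -9613$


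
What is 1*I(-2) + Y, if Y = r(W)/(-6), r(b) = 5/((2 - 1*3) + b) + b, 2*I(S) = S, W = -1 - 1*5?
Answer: 5/42 ≈ 0.11905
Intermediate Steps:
W = -6 (W = -1 - 5 = -6)
I(S) = S/2
r(b) = b + 5/(-1 + b) (r(b) = 5/((2 - 3) + b) + b = 5/(-1 + b) + b = b + 5/(-1 + b))
Y = 47/42 (Y = ((5 + (-6)² - 1*(-6))/(-1 - 6))/(-6) = ((5 + 36 + 6)/(-7))*(-⅙) = -⅐*47*(-⅙) = -47/7*(-⅙) = 47/42 ≈ 1.1190)
1*I(-2) + Y = 1*((½)*(-2)) + 47/42 = 1*(-1) + 47/42 = -1 + 47/42 = 5/42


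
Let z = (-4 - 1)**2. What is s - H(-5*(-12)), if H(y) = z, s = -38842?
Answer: -38867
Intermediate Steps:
z = 25 (z = (-5)**2 = 25)
H(y) = 25
s - H(-5*(-12)) = -38842 - 1*25 = -38842 - 25 = -38867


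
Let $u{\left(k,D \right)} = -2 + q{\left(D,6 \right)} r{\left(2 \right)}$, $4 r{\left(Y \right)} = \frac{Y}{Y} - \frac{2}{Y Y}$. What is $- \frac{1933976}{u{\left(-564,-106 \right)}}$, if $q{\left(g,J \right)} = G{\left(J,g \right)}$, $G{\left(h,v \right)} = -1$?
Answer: $\frac{15471808}{17} \approx 9.1011 \cdot 10^{5}$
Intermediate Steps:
$q{\left(g,J \right)} = -1$
$r{\left(Y \right)} = \frac{1}{4} - \frac{1}{2 Y^{2}}$ ($r{\left(Y \right)} = \frac{\frac{Y}{Y} - \frac{2}{Y Y}}{4} = \frac{1 - \frac{2}{Y^{2}}}{4} = \frac{1}{4} - \frac{1}{2 Y^{2}}$)
$u{\left(k,D \right)} = - \frac{17}{8}$ ($u{\left(k,D \right)} = -2 - \frac{-2 + 2^{2}}{4 \cdot 4} = -2 - \frac{1}{4} \cdot \frac{1}{4} \left(-2 + 4\right) = -2 - \frac{1}{4} \cdot \frac{1}{4} \cdot 2 = -2 - \frac{1}{8} = - \frac{17}{8}$)
$- \frac{1933976}{u{\left(-564,-106 \right)}} = - \frac{1933976}{- \frac{17}{8}} = \left(-1933976\right) \left(- \frac{8}{17}\right) = \frac{15471808}{17}$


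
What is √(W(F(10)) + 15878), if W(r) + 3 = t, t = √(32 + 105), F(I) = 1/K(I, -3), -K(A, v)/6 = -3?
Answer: √(15875 + √137) ≈ 126.04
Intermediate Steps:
K(A, v) = 18 (K(A, v) = -6*(-3) = 18)
F(I) = 1/18
t = √137 ≈ 11.705
W(r) = -3 + √137
√(W(F(10)) + 15878) = √((-3 + √137) + 15878) = √(15875 + √137)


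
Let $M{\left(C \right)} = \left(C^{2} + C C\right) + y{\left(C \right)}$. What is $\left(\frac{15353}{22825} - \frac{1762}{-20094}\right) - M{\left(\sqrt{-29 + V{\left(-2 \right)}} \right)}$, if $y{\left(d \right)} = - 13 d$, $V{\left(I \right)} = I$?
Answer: $\frac{14392372466}{229322775} + 13 i \sqrt{31} \approx 62.76 + 72.381 i$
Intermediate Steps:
$M{\left(C \right)} = - 13 C + 2 C^{2}$ ($M{\left(C \right)} = \left(C^{2} + C C\right) - 13 C = \left(C^{2} + C^{2}\right) - 13 C = 2 C^{2} - 13 C = - 13 C + 2 C^{2}$)
$\left(\frac{15353}{22825} - \frac{1762}{-20094}\right) - M{\left(\sqrt{-29 + V{\left(-2 \right)}} \right)} = \left(\frac{15353}{22825} - \frac{1762}{-20094}\right) - \sqrt{-29 - 2} \left(-13 + 2 \sqrt{-29 - 2}\right) = \left(15353 \cdot \frac{1}{22825} - - \frac{881}{10047}\right) - \sqrt{-31} \left(-13 + 2 \sqrt{-31}\right) = \left(\frac{15353}{22825} + \frac{881}{10047}\right) - i \sqrt{31} \left(-13 + 2 i \sqrt{31}\right) = \frac{174360416}{229322775} - i \sqrt{31} \left(-13 + 2 i \sqrt{31}\right)$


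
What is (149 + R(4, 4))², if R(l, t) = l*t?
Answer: 27225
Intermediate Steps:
(149 + R(4, 4))² = (149 + 4*4)² = (149 + 16)² = 165² = 27225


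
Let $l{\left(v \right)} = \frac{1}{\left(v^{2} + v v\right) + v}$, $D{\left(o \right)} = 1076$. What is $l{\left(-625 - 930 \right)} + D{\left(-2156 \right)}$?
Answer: $\frac{5201916621}{4834495} \approx 1076.0$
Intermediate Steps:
$l{\left(v \right)} = \frac{1}{v + 2 v^{2}}$ ($l{\left(v \right)} = \frac{1}{\left(v^{2} + v^{2}\right) + v} = \frac{1}{2 v^{2} + v} = \frac{1}{v + 2 v^{2}}$)
$l{\left(-625 - 930 \right)} + D{\left(-2156 \right)} = \frac{1}{\left(-625 - 930\right) \left(1 + 2 \left(-625 - 930\right)\right)} + 1076 = \frac{1}{\left(-1555\right) \left(1 + 2 \left(-1555\right)\right)} + 1076 = - \frac{1}{1555 \left(1 - 3110\right)} + 1076 = - \frac{1}{1555 \left(-3109\right)} + 1076 = \left(- \frac{1}{1555}\right) \left(- \frac{1}{3109}\right) + 1076 = \frac{1}{4834495} + 1076 = \frac{5201916621}{4834495}$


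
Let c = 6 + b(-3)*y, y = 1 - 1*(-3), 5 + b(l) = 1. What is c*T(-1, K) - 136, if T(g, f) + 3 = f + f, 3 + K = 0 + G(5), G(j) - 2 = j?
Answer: -186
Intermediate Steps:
b(l) = -4 (b(l) = -5 + 1 = -4)
y = 4 (y = 1 + 3 = 4)
G(j) = 2 + j
K = 4 (K = -3 + (0 + (2 + 5)) = -3 + (0 + 7) = -3 + 7 = 4)
T(g, f) = -3 + 2*f (T(g, f) = -3 + (f + f) = -3 + 2*f)
c = -10 (c = 6 - 4*4 = 6 - 16 = -10)
c*T(-1, K) - 136 = -10*(-3 + 2*4) - 136 = -10*(-3 + 8) - 136 = -10*5 - 136 = -50 - 136 = -186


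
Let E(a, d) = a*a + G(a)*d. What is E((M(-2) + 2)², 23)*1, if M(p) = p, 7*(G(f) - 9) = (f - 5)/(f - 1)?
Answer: 1564/7 ≈ 223.43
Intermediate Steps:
G(f) = 9 + (-5 + f)/(7*(-1 + f)) (G(f) = 9 + ((f - 5)/(f - 1))/7 = 9 + ((-5 + f)/(-1 + f))/7 = 9 + (-5 + f)/(7*(-1 + f)))
E(a, d) = a² + 4*d*(-17 + 16*a)/(7*(-1 + a)) (E(a, d) = a*a + (4*(-17 + 16*a)/(7*(-1 + a)))*d = a² + 4*d*(-17 + 16*a)/(7*(-1 + a)))
E((M(-2) + 2)², 23)*1 = ((4*23*(-17 + 16*(-2 + 2)²) + 7*((-2 + 2)²)²*(-1 + (-2 + 2)²))/(7*(-1 + (-2 + 2)²)))*1 = ((4*23*(-17 + 16*0²) + 7*(0²)²*(-1 + 0²))/(7*(-1 + 0²)))*1 = ((4*23*(-17 + 16*0) + 7*0²*(-1 + 0))/(7*(-1 + 0)))*1 = ((⅐)*(4*23*(-17 + 0) + 7*0*(-1))/(-1))*1 = ((⅐)*(-1)*(4*23*(-17) + 0))*1 = ((⅐)*(-1)*(-1564 + 0))*1 = ((⅐)*(-1)*(-1564))*1 = (1564/7)*1 = 1564/7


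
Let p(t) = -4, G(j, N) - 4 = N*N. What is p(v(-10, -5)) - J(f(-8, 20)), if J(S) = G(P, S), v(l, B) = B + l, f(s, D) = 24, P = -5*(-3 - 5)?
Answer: -584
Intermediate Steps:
P = 40 (P = -5*(-8) = 40)
G(j, N) = 4 + N**2 (G(j, N) = 4 + N*N = 4 + N**2)
J(S) = 4 + S**2
p(v(-10, -5)) - J(f(-8, 20)) = -4 - (4 + 24**2) = -4 - (4 + 576) = -4 - 1*580 = -4 - 580 = -584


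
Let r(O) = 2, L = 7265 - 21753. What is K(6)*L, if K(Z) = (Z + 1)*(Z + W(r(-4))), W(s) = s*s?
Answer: -1014160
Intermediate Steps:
L = -14488
W(s) = s²
K(Z) = (1 + Z)*(4 + Z) (K(Z) = (Z + 1)*(Z + 2²) = (1 + Z)*(Z + 4) = (1 + Z)*(4 + Z))
K(6)*L = (4 + 6² + 5*6)*(-14488) = (4 + 36 + 30)*(-14488) = 70*(-14488) = -1014160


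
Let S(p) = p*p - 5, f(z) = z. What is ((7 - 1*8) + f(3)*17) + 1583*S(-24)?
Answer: 903943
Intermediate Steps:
S(p) = -5 + p² (S(p) = p² - 5 = -5 + p²)
((7 - 1*8) + f(3)*17) + 1583*S(-24) = ((7 - 1*8) + 3*17) + 1583*(-5 + (-24)²) = ((7 - 8) + 51) + 1583*(-5 + 576) = (-1 + 51) + 1583*571 = 50 + 903893 = 903943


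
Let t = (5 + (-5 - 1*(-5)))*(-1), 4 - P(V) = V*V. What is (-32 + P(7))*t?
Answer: 385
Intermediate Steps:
P(V) = 4 - V² (P(V) = 4 - V*V = 4 - V²)
t = -5 (t = (5 + (-5 + 5))*(-1) = (5 + 0)*(-1) = 5*(-1) = -5)
(-32 + P(7))*t = (-32 + (4 - 1*7²))*(-5) = (-32 + (4 - 1*49))*(-5) = (-32 + (4 - 49))*(-5) = (-32 - 45)*(-5) = -77*(-5) = 385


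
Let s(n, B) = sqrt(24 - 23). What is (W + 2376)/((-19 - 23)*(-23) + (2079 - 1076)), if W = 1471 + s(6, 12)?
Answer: 3848/1969 ≈ 1.9543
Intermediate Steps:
s(n, B) = 1 (s(n, B) = sqrt(1) = 1)
W = 1472 (W = 1471 + 1 = 1472)
(W + 2376)/((-19 - 23)*(-23) + (2079 - 1076)) = (1472 + 2376)/((-19 - 23)*(-23) + (2079 - 1076)) = 3848/(-42*(-23) + 1003) = 3848/(966 + 1003) = 3848/1969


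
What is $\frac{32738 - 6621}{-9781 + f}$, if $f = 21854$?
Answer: $\frac{26117}{12073} \approx 2.1633$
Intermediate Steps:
$\frac{32738 - 6621}{-9781 + f} = \frac{32738 - 6621}{-9781 + 21854} = \frac{26117}{12073}$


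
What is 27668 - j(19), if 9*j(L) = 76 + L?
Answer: 248917/9 ≈ 27657.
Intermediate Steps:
j(L) = 76/9 + L/9 (j(L) = (76 + L)/9 = 76/9 + L/9)
27668 - j(19) = 27668 - (76/9 + (⅑)*19) = 27668 - (76/9 + 19/9) = 27668 - 1*95/9 = 27668 - 95/9 = 248917/9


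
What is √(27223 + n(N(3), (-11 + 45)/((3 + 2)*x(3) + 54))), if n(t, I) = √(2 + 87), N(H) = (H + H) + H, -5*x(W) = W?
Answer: √(27223 + √89) ≈ 165.02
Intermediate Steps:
x(W) = -W/5
N(H) = 3*H (N(H) = 2*H + H = 3*H)
n(t, I) = √89
√(27223 + n(N(3), (-11 + 45)/((3 + 2)*x(3) + 54))) = √(27223 + √89)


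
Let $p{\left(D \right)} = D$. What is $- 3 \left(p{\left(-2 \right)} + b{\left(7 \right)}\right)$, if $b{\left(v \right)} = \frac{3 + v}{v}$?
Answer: $\frac{12}{7} \approx 1.7143$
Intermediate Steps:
$b{\left(v \right)} = \frac{3 + v}{v}$
$- 3 \left(p{\left(-2 \right)} + b{\left(7 \right)}\right) = - 3 \left(-2 + \frac{3 + 7}{7}\right) = - 3 \left(-2 + \frac{1}{7} \cdot 10\right) = - 3 \left(-2 + \frac{10}{7}\right) = \left(-3\right) \left(- \frac{4}{7}\right) = \frac{12}{7}$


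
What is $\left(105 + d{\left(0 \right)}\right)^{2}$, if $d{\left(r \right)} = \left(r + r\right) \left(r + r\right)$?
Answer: $11025$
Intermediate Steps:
$d{\left(r \right)} = 4 r^{2}$ ($d{\left(r \right)} = 2 r 2 r = 4 r^{2}$)
$\left(105 + d{\left(0 \right)}\right)^{2} = \left(105 + 4 \cdot 0^{2}\right)^{2} = \left(105 + 4 \cdot 0\right)^{2} = \left(105 + 0\right)^{2} = 105^{2} = 11025$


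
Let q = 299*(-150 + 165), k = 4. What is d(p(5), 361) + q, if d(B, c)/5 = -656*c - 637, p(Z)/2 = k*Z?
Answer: -1182780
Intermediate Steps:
p(Z) = 8*Z (p(Z) = 2*(4*Z) = 8*Z)
q = 4485 (q = 299*15 = 4485)
d(B, c) = -3185 - 3280*c (d(B, c) = 5*(-656*c - 637) = 5*(-637 - 656*c) = -3185 - 3280*c)
d(p(5), 361) + q = (-3185 - 3280*361) + 4485 = (-3185 - 1184080) + 4485 = -1187265 + 4485 = -1182780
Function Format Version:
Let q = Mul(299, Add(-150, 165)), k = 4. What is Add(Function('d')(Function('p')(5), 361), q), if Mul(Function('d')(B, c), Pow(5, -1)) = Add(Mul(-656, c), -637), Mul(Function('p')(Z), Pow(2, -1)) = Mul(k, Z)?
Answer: -1182780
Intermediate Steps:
Function('p')(Z) = Mul(8, Z) (Function('p')(Z) = Mul(2, Mul(4, Z)) = Mul(8, Z))
q = 4485 (q = Mul(299, 15) = 4485)
Function('d')(B, c) = Add(-3185, Mul(-3280, c)) (Function('d')(B, c) = Mul(5, Add(Mul(-656, c), -637)) = Mul(5, Add(-637, Mul(-656, c))) = Add(-3185, Mul(-3280, c)))
Add(Function('d')(Function('p')(5), 361), q) = Add(Add(-3185, Mul(-3280, 361)), 4485) = Add(Add(-3185, -1184080), 4485) = Add(-1187265, 4485) = -1182780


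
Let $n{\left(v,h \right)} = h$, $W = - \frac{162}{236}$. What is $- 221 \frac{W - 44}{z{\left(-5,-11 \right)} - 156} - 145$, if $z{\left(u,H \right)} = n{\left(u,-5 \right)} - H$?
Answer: $- \frac{3731833}{17700} \approx -210.84$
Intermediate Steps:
$W = - \frac{81}{118}$ ($W = \left(-162\right) \frac{1}{236} = - \frac{81}{118} \approx -0.68644$)
$z{\left(u,H \right)} = -5 - H$
$- 221 \frac{W - 44}{z{\left(-5,-11 \right)} - 156} - 145 = - 221 \frac{- \frac{81}{118} - 44}{\left(-5 - -11\right) - 156} - 145 = - 221 \left(- \frac{5273}{118 \left(\left(-5 + 11\right) - 156\right)}\right) - 145 = - 221 \left(- \frac{5273}{118 \left(6 - 156\right)}\right) - 145 = - 221 \left(- \frac{5273}{118 \left(-150\right)}\right) - 145 = - 221 \left(\left(- \frac{5273}{118}\right) \left(- \frac{1}{150}\right)\right) - 145 = \left(-221\right) \frac{5273}{17700} - 145 = - \frac{1165333}{17700} - 145 = - \frac{3731833}{17700}$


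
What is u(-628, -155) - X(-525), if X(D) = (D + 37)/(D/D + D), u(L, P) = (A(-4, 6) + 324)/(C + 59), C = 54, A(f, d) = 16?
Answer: 30754/14803 ≈ 2.0776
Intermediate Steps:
u(L, P) = 340/113 (u(L, P) = (16 + 324)/(54 + 59) = 340/113)
X(D) = (37 + D)/(1 + D)
u(-628, -155) - X(-525) = 340/113 - (37 - 525)/(1 - 525) = 340/113 - (-488)/(-524) = 340/113 - (-1)*(-488)/524 = 340/113 - 1*122/131 = 340/113 - 122/131 = 30754/14803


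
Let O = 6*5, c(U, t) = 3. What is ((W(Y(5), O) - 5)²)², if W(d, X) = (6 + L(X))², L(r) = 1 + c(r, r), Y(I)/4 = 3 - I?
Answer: 81450625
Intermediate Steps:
Y(I) = 12 - 4*I (Y(I) = 4*(3 - I) = 12 - 4*I)
O = 30
L(r) = 4 (L(r) = 1 + 3 = 4)
W(d, X) = 100 (W(d, X) = (6 + 4)² = 10² = 100)
((W(Y(5), O) - 5)²)² = ((100 - 5)²)² = (95²)² = 9025² = 81450625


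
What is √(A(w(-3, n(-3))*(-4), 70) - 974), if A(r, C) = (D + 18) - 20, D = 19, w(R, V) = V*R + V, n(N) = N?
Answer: I*√957 ≈ 30.935*I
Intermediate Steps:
w(R, V) = V + R*V (w(R, V) = R*V + V = V + R*V)
A(r, C) = 17 (A(r, C) = (19 + 18) - 20 = 37 - 20 = 17)
√(A(w(-3, n(-3))*(-4), 70) - 974) = √(17 - 974) = √(-957) = I*√957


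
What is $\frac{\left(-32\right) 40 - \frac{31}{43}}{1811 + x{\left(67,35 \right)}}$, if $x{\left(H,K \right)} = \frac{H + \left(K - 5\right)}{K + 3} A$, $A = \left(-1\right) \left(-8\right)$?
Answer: $- \frac{348783}{498757} \approx -0.6993$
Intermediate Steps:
$A = 8$
$x{\left(H,K \right)} = \frac{8 \left(-5 + H + K\right)}{3 + K}$ ($x{\left(H,K \right)} = \frac{H + \left(K - 5\right)}{K + 3} \cdot 8 = \frac{H + \left(-5 + K\right)}{3 + K} 8 = \frac{-5 + H + K}{3 + K} 8 = \frac{8 \left(-5 + H + K\right)}{3 + K}$)
$\frac{\left(-32\right) 40 - \frac{31}{43}}{1811 + x{\left(67,35 \right)}} = \frac{\left(-32\right) 40 - \frac{31}{43}}{1811 + \frac{8 \left(-5 + 67 + 35\right)}{3 + 35}} = \frac{-1280 - \frac{31}{43}}{1811 + 8 \cdot \frac{1}{38} \cdot 97} = - \frac{55071}{43 \left(1811 + \frac{388}{19}\right)} = - \frac{55071}{43 \cdot \frac{34797}{19}} = \left(- \frac{55071}{43}\right) \frac{19}{34797} = - \frac{348783}{498757}$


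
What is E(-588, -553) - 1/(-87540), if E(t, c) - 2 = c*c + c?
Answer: 26722285321/87540 ≈ 3.0526e+5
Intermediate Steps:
E(t, c) = 2 + c + c**2 (E(t, c) = 2 + (c*c + c) = 2 + (c**2 + c) = 2 + (c + c**2) = 2 + c + c**2)
E(-588, -553) - 1/(-87540) = (2 - 553 + (-553)**2) - 1/(-87540) = (2 - 553 + 305809) - 1*(-1/87540) = 305258 + 1/87540 = 26722285321/87540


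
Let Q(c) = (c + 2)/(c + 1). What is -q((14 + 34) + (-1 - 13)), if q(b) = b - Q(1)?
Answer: -65/2 ≈ -32.500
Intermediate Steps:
Q(c) = (2 + c)/(1 + c)
q(b) = -3/2 + b (q(b) = b - (2 + 1)/(1 + 1) = b - 3/2 = -3/2 + b)
-q((14 + 34) + (-1 - 13)) = -(-3/2 + ((14 + 34) + (-1 - 13))) = -(-3/2 + (48 - 14)) = -(-3/2 + 34) = -1*65/2 = -65/2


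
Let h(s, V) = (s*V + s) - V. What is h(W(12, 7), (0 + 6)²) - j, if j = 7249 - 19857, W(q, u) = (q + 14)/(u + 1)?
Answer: 50769/4 ≈ 12692.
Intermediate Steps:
W(q, u) = (14 + q)/(1 + u)
h(s, V) = s - V + V*s (h(s, V) = (V*s + s) - V = (s + V*s) - V = s - V + V*s)
j = -12608
h(W(12, 7), (0 + 6)²) - j = ((14 + 12)/(1 + 7) - (0 + 6)² + (0 + 6)²*((14 + 12)/(1 + 7))) - 1*(-12608) = (26/8 - 1*6² + 6²*(26/8)) + 12608 = ((⅛)*26 - 1*36 + 36*((⅛)*26)) + 12608 = (13/4 - 36 + 36*(13/4)) + 12608 = (13/4 - 36 + 117) + 12608 = 337/4 + 12608 = 50769/4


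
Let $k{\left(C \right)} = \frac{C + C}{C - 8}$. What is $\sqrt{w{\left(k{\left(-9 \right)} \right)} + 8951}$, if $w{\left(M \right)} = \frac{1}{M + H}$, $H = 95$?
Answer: $\frac{10 \sqrt{238695610}}{1633} \approx 94.61$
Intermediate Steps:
$k{\left(C \right)} = \frac{2 C}{-8 + C}$
$w{\left(M \right)} = \frac{1}{95 + M}$ ($w{\left(M \right)} = \frac{1}{M + 95} = \frac{1}{95 + M}$)
$\sqrt{w{\left(k{\left(-9 \right)} \right)} + 8951} = \sqrt{\frac{1}{95 + 2 \left(-9\right) \frac{1}{-8 - 9}} + 8951} = \sqrt{\frac{1}{95 + 2 \left(-9\right) \frac{1}{-17}} + 8951} = \sqrt{\frac{1}{95 + 2 \left(-9\right) \left(- \frac{1}{17}\right)} + 8951} = \sqrt{\frac{1}{95 + \frac{18}{17}} + 8951} = \sqrt{\frac{1}{\frac{1633}{17}} + 8951} = \sqrt{\frac{17}{1633} + 8951} = \sqrt{\frac{14617000}{1633}} = \frac{10 \sqrt{238695610}}{1633}$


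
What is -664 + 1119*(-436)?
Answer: -488548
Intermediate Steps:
-664 + 1119*(-436) = -664 - 487884 = -488548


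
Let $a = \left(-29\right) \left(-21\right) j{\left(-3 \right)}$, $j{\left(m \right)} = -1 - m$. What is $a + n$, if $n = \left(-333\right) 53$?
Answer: $-16431$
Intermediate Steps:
$n = -17649$
$a = 1218$ ($a = \left(-29\right) \left(-21\right) \left(-1 - -3\right) = 609 \left(-1 + 3\right) = 609 \cdot 2 = 1218$)
$a + n = 1218 - 17649 = -16431$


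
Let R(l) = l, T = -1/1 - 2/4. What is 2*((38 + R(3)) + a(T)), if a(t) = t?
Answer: 79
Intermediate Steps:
T = -3/2 (T = -1*1 - 2*¼ = -1 - ½ = -3/2 ≈ -1.5000)
2*((38 + R(3)) + a(T)) = 2*((38 + 3) - 3/2) = 2*(41 - 3/2) = 2*(79/2) = 79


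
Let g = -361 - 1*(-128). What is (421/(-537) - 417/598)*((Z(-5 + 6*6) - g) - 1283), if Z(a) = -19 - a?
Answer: 261627850/160563 ≈ 1629.4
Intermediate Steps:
g = -233 (g = -361 + 128 = -233)
(421/(-537) - 417/598)*((Z(-5 + 6*6) - g) - 1283) = (421/(-537) - 417/598)*(((-19 - (-5 + 6*6)) - 1*(-233)) - 1283) = (421*(-1/537) - 417*1/598)*(((-19 - (-5 + 36)) + 233) - 1283) = (-421/537 - 417/598)*(((-19 - 1*31) + 233) - 1283) = -475687*(((-19 - 31) + 233) - 1283)/321126 = -475687*((-50 + 233) - 1283)/321126 = -475687*(183 - 1283)/321126 = -475687/321126*(-1100) = 261627850/160563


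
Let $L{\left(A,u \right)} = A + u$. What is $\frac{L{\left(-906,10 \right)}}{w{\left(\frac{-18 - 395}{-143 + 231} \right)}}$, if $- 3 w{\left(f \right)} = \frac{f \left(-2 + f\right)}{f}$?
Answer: $- \frac{236544}{589} \approx -401.6$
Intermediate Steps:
$w{\left(f \right)} = \frac{2}{3} - \frac{f}{3}$ ($w{\left(f \right)} = - \frac{f \left(-2 + f\right) \frac{1}{f}}{3} = - \frac{-2 + f}{3} = \frac{2}{3} - \frac{f}{3}$)
$\frac{L{\left(-906,10 \right)}}{w{\left(\frac{-18 - 395}{-143 + 231} \right)}} = \frac{-906 + 10}{\frac{2}{3} - \frac{\left(-18 - 395\right) \frac{1}{-143 + 231}}{3}} = - \frac{896}{\frac{2}{3} - \frac{\left(-413\right) \frac{1}{88}}{3}} = - \frac{896}{\frac{2}{3} - - \frac{413}{264}} = - \frac{896}{\frac{2}{3} + \frac{413}{264}} = - \frac{896}{\frac{589}{264}} = \left(-896\right) \frac{264}{589} = - \frac{236544}{589}$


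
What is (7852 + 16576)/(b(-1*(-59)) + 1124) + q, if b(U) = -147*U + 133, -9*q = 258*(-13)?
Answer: 684817/1854 ≈ 369.37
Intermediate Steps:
q = 1118/3 (q = -86*(-13)/3 = -1/9*(-3354) = 1118/3 ≈ 372.67)
b(U) = 133 - 147*U
(7852 + 16576)/(b(-1*(-59)) + 1124) + q = (7852 + 16576)/((133 - (-147)*(-59)) + 1124) + 1118/3 = 24428/((133 - 147*59) + 1124) + 1118/3 = 24428/((133 - 8673) + 1124) + 1118/3 = 24428/(-8540 + 1124) + 1118/3 = 24428/(-7416) + 1118/3 = 24428*(-1/7416) + 1118/3 = -6107/1854 + 1118/3 = 684817/1854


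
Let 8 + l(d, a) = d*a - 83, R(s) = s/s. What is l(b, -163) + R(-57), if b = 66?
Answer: -10848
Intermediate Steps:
R(s) = 1
l(d, a) = -91 + a*d (l(d, a) = -8 + (d*a - 83) = -8 + (a*d - 83) = -8 + (-83 + a*d) = -91 + a*d)
l(b, -163) + R(-57) = (-91 - 163*66) + 1 = (-91 - 10758) + 1 = -10849 + 1 = -10848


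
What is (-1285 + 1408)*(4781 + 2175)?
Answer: 855588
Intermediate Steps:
(-1285 + 1408)*(4781 + 2175) = 123*6956 = 855588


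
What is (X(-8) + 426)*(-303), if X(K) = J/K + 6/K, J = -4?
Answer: -516009/4 ≈ -1.2900e+5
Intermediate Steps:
X(K) = 2/K (X(K) = -4/K + 6/K = 2/K)
(X(-8) + 426)*(-303) = (2/(-8) + 426)*(-303) = (2*(-⅛) + 426)*(-303) = (-¼ + 426)*(-303) = (1703/4)*(-303) = -516009/4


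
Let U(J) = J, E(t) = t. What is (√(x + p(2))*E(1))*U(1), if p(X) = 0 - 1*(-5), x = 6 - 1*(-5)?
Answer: 4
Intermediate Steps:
x = 11 (x = 6 + 5 = 11)
p(X) = 5 (p(X) = 0 + 5 = 5)
(√(x + p(2))*E(1))*U(1) = (√(11 + 5)*1)*1 = (√16*1)*1 = (4*1)*1 = 4*1 = 4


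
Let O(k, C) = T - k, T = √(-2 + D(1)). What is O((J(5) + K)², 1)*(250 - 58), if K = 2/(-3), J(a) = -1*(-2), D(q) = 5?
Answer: -1024/3 + 192*√3 ≈ -8.7796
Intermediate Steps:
J(a) = 2
K = -⅔ (K = 2*(-⅓) = -⅔ ≈ -0.66667)
T = √3 (T = √(-2 + 5) = √3 ≈ 1.7320)
O(k, C) = √3 - k
O((J(5) + K)², 1)*(250 - 58) = (√3 - (2 - ⅔)²)*(250 - 58) = (√3 - (4/3)²)*192 = (√3 - 1*16/9)*192 = (√3 - 16/9)*192 = (-16/9 + √3)*192 = -1024/3 + 192*√3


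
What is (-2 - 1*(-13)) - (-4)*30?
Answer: 131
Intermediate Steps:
(-2 - 1*(-13)) - (-4)*30 = (-2 + 13) - 4*(-30) = 11 + 120 = 131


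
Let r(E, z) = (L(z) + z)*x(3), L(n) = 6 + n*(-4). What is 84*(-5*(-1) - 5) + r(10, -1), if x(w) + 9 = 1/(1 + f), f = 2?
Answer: -78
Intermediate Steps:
L(n) = 6 - 4*n
x(w) = -26/3 (x(w) = -9 + 1/(1 + 2) = -9 + 1/3 = -9 + ⅓ = -26/3)
r(E, z) = -52 + 26*z (r(E, z) = ((6 - 4*z) + z)*(-26/3) = (6 - 3*z)*(-26/3) = -52 + 26*z)
84*(-5*(-1) - 5) + r(10, -1) = 84*(-5*(-1) - 5) + (-52 + 26*(-1)) = 84*(5 - 5) + (-52 - 26) = 84*0 - 78 = 0 - 78 = -78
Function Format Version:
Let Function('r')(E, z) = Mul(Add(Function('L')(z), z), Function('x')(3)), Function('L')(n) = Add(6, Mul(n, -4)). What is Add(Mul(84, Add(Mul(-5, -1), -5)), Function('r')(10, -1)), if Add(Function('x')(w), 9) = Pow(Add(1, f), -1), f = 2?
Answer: -78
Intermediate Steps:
Function('L')(n) = Add(6, Mul(-4, n))
Function('x')(w) = Rational(-26, 3) (Function('x')(w) = Add(-9, Pow(Add(1, 2), -1)) = Add(-9, Pow(3, -1)) = Add(-9, Rational(1, 3)) = Rational(-26, 3))
Function('r')(E, z) = Add(-52, Mul(26, z)) (Function('r')(E, z) = Mul(Add(Add(6, Mul(-4, z)), z), Rational(-26, 3)) = Mul(Add(6, Mul(-3, z)), Rational(-26, 3)) = Add(-52, Mul(26, z)))
Add(Mul(84, Add(Mul(-5, -1), -5)), Function('r')(10, -1)) = Add(Mul(84, Add(Mul(-5, -1), -5)), Add(-52, Mul(26, -1))) = Add(Mul(84, Add(5, -5)), Add(-52, -26)) = Add(Mul(84, 0), -78) = Add(0, -78) = -78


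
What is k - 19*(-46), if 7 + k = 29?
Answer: 896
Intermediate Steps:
k = 22 (k = -7 + 29 = 22)
k - 19*(-46) = 22 - 19*(-46) = 22 + 874 = 896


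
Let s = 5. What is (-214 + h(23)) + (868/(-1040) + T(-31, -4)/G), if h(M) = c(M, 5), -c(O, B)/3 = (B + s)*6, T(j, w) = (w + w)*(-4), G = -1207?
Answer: -123915319/313820 ≈ -394.86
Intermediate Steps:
T(j, w) = -8*w (T(j, w) = (2*w)*(-4) = -8*w)
c(O, B) = -90 - 18*B (c(O, B) = -3*(B + 5)*6 = -3*(5 + B)*6 = -3*(30 + 6*B) = -90 - 18*B)
h(M) = -180 (h(M) = -90 - 18*5 = -90 - 90 = -180)
(-214 + h(23)) + (868/(-1040) + T(-31, -4)/G) = (-214 - 180) + (868/(-1040) - 8*(-4)/(-1207)) = -394 + (868*(-1/1040) + 32*(-1/1207)) = -394 + (-217/260 - 32/1207) = -394 - 270239/313820 = -123915319/313820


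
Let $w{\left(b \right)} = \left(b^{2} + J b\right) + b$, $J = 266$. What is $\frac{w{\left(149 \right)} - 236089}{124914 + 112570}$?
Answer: $- \frac{174105}{237484} \approx -0.73312$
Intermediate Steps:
$w{\left(b \right)} = b^{2} + 267 b$ ($w{\left(b \right)} = \left(b^{2} + 266 b\right) + b = b^{2} + 267 b$)
$\frac{w{\left(149 \right)} - 236089}{124914 + 112570} = \frac{149 \left(267 + 149\right) - 236089}{124914 + 112570} = \frac{149 \cdot 416 - 236089}{237484} = \left(61984 - 236089\right) \frac{1}{237484} = \left(-174105\right) \frac{1}{237484} = - \frac{174105}{237484}$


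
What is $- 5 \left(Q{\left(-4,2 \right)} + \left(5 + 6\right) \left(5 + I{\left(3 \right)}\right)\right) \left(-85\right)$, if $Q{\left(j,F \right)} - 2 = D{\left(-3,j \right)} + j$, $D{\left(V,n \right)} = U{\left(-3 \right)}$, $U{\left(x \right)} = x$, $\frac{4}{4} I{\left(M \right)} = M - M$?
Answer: $21250$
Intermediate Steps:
$I{\left(M \right)} = 0$ ($I{\left(M \right)} = M - M = 0$)
$D{\left(V,n \right)} = -3$
$Q{\left(j,F \right)} = -1 + j$ ($Q{\left(j,F \right)} = 2 + \left(-3 + j\right) = -1 + j$)
$- 5 \left(Q{\left(-4,2 \right)} + \left(5 + 6\right) \left(5 + I{\left(3 \right)}\right)\right) \left(-85\right) = - 5 \left(\left(-1 - 4\right) + \left(5 + 6\right) \left(5 + 0\right)\right) \left(-85\right) = - 5 \left(-5 + 11 \cdot 5\right) \left(-85\right) = - 5 \left(-5 + 55\right) \left(-85\right) = \left(-5\right) 50 \left(-85\right) = \left(-250\right) \left(-85\right) = 21250$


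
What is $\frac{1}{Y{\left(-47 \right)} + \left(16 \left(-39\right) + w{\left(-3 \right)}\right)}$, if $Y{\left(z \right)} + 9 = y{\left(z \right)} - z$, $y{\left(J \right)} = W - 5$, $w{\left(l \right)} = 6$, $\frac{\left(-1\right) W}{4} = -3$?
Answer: $- \frac{1}{573} \approx -0.0017452$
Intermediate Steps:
$W = 12$ ($W = \left(-4\right) \left(-3\right) = 12$)
$y{\left(J \right)} = 7$ ($y{\left(J \right)} = 12 - 5 = 7$)
$Y{\left(z \right)} = -2 - z$ ($Y{\left(z \right)} = -9 - \left(-7 + z\right) = -2 - z$)
$\frac{1}{Y{\left(-47 \right)} + \left(16 \left(-39\right) + w{\left(-3 \right)}\right)} = \frac{1}{\left(-2 - -47\right) + \left(16 \left(-39\right) + 6\right)} = \frac{1}{\left(-2 + 47\right) + \left(-624 + 6\right)} = \frac{1}{45 - 618} = \frac{1}{-573} = - \frac{1}{573}$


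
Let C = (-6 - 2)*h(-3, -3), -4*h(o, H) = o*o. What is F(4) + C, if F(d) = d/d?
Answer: 19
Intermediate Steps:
h(o, H) = -o**2/4 (h(o, H) = -o*o/4 = -o**2/4)
F(d) = 1
C = 18 (C = (-6 - 2)*(-1/4*(-3)**2) = -(-2)*9 = -8*(-9/4) = 18)
F(4) + C = 1 + 18 = 19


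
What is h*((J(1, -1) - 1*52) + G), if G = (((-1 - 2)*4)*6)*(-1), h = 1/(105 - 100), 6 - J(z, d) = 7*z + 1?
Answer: 18/5 ≈ 3.6000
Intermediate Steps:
J(z, d) = 5 - 7*z (J(z, d) = 6 - (7*z + 1) = 6 - (1 + 7*z) = 6 + (-1 - 7*z) = 5 - 7*z)
h = 1/5 ≈ 0.20000
G = 72 (G = (-3*4*6)*(-1) = -12*6*(-1) = -72*(-1) = 72)
h*((J(1, -1) - 1*52) + G) = (((5 - 7*1) - 1*52) + 72)/5 = (((5 - 7) - 52) + 72)/5 = ((-2 - 52) + 72)/5 = (-54 + 72)/5 = (1/5)*18 = 18/5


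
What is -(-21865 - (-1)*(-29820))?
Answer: 51685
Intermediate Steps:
-(-21865 - (-1)*(-29820)) = -(-21865 - 1*29820) = -(-21865 - 29820) = -1*(-51685) = 51685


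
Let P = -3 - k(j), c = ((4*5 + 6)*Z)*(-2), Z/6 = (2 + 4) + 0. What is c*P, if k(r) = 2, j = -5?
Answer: 9360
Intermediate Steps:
Z = 36 (Z = 6*((2 + 4) + 0) = 6*(6 + 0) = 6*6 = 36)
c = -1872 (c = ((4*5 + 6)*36)*(-2) = ((20 + 6)*36)*(-2) = (26*36)*(-2) = 936*(-2) = -1872)
P = -5 (P = -3 - 1*2 = -3 - 2 = -5)
c*P = -1872*(-5) = 9360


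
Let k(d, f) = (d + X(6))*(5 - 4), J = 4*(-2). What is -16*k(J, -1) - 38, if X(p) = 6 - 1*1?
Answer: 10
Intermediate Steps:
J = -8
X(p) = 5 (X(p) = 6 - 1 = 5)
k(d, f) = 5 + d (k(d, f) = (d + 5)*(5 - 4) = (5 + d)*1 = 5 + d)
-16*k(J, -1) - 38 = -16*(5 - 8) - 38 = -16*(-3) - 38 = 48 - 38 = 10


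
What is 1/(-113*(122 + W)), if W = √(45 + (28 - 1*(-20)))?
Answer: -122/1671383 + √93/1671383 ≈ -6.7224e-5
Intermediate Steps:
W = √93 (W = √(45 + (28 + 20)) = √(45 + 48) = √93 ≈ 9.6436)
1/(-113*(122 + W)) = 1/(-113*(122 + √93)) = 1/(-13786 - 113*√93)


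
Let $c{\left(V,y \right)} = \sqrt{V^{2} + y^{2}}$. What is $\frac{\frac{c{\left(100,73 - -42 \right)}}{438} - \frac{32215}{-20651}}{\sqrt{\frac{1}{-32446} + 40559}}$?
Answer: $\frac{5 \sqrt{39666627704868542}}{576398063094} + \frac{32215 \sqrt{42698199897598}}{27176247490763} \approx 0.0094736$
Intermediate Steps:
$\frac{\frac{c{\left(100,73 - -42 \right)}}{438} - \frac{32215}{-20651}}{\sqrt{\frac{1}{-32446} + 40559}} = \frac{\frac{\sqrt{100^{2} + \left(73 - -42\right)^{2}}}{438} - \frac{32215}{-20651}}{\sqrt{\frac{1}{-32446} + 40559}} = \frac{\sqrt{10000 + \left(73 + 42\right)^{2}} \cdot \frac{1}{438} - - \frac{32215}{20651}}{\sqrt{- \frac{1}{32446} + 40559}} = \frac{\sqrt{10000 + 115^{2}} \cdot \frac{1}{438} + \frac{32215}{20651}}{\sqrt{\frac{1315977313}{32446}}} = \frac{\sqrt{10000 + 13225} \cdot \frac{1}{438} + \frac{32215}{20651}}{\frac{1}{32446} \sqrt{42698199897598}} = \left(\sqrt{23225} \cdot \frac{1}{438} + \frac{32215}{20651}\right) \frac{\sqrt{42698199897598}}{1315977313} = \left(5 \sqrt{929} \cdot \frac{1}{438} + \frac{32215}{20651}\right) \frac{\sqrt{42698199897598}}{1315977313} = \left(\frac{5 \sqrt{929}}{438} + \frac{32215}{20651}\right) \frac{\sqrt{42698199897598}}{1315977313} = \left(\frac{32215}{20651} + \frac{5 \sqrt{929}}{438}\right) \frac{\sqrt{42698199897598}}{1315977313} = \frac{\sqrt{42698199897598} \left(\frac{32215}{20651} + \frac{5 \sqrt{929}}{438}\right)}{1315977313}$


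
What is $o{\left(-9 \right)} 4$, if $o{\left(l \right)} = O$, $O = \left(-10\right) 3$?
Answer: $-120$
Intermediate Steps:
$O = -30$
$o{\left(l \right)} = -30$
$o{\left(-9 \right)} 4 = \left(-30\right) 4 = -120$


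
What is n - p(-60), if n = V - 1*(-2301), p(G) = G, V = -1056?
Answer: 1305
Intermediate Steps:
n = 1245 (n = -1056 - 1*(-2301) = -1056 + 2301 = 1245)
n - p(-60) = 1245 - 1*(-60) = 1245 + 60 = 1305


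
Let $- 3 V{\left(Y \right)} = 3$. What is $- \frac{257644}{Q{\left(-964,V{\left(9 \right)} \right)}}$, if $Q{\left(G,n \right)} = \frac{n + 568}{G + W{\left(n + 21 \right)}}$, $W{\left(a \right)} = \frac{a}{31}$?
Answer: $\frac{7694280416}{17577} \approx 4.3775 \cdot 10^{5}$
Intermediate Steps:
$W{\left(a \right)} = \frac{a}{31}$ ($W{\left(a \right)} = a \frac{1}{31} = \frac{a}{31}$)
$V{\left(Y \right)} = -1$ ($V{\left(Y \right)} = \left(- \frac{1}{3}\right) 3 = -1$)
$Q{\left(G,n \right)} = \frac{568 + n}{\frac{21}{31} + G + \frac{n}{31}}$ ($Q{\left(G,n \right)} = \frac{n + 568}{G + \frac{n + 21}{31}} = \frac{568 + n}{G + \frac{21 + n}{31}} = \frac{568 + n}{G + \left(\frac{21}{31} + \frac{n}{31}\right)} = \frac{568 + n}{\frac{21}{31} + G + \frac{n}{31}}$)
$- \frac{257644}{Q{\left(-964,V{\left(9 \right)} \right)}} = - \frac{257644}{31 \frac{1}{21 - 1 + 31 \left(-964\right)} \left(568 - 1\right)} = - \frac{257644}{31 \frac{1}{21 - 1 - 29884} \cdot 567} = - \frac{257644}{31 \frac{1}{-29864} \cdot 567} = - \frac{257644}{31 \left(- \frac{1}{29864}\right) 567} = - \frac{257644}{- \frac{17577}{29864}} = \left(-257644\right) \left(- \frac{29864}{17577}\right) = \frac{7694280416}{17577}$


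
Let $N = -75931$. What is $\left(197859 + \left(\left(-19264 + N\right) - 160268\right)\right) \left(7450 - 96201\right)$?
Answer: $5112412604$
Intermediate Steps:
$\left(197859 + \left(\left(-19264 + N\right) - 160268\right)\right) \left(7450 - 96201\right) = \left(197859 - 255463\right) \left(7450 - 96201\right) = \left(197859 - 255463\right) \left(-88751\right) = \left(-57604\right) \left(-88751\right) = 5112412604$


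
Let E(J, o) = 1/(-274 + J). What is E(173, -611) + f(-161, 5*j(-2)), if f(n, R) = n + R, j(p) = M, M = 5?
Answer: -13737/101 ≈ -136.01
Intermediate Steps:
j(p) = 5
f(n, R) = R + n
E(173, -611) + f(-161, 5*j(-2)) = 1/(-274 + 173) + (5*5 - 161) = 1/(-101) + (25 - 161) = -1/101 - 136 = -13737/101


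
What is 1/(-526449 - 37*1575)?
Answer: -1/584724 ≈ -1.7102e-6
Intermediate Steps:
1/(-526449 - 37*1575) = 1/(-526449 - 58275) = 1/(-584724) = -1/584724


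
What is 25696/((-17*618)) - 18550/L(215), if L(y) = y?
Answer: -20041094/225879 ≈ -88.725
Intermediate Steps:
25696/((-17*618)) - 18550/L(215) = 25696/((-17*618)) - 18550/215 = 25696/(-10506) - 18550*1/215 = 25696*(-1/10506) - 3710/43 = -12848/5253 - 3710/43 = -20041094/225879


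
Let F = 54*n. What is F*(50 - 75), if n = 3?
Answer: -4050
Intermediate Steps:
F = 162 (F = 54*3 = 162)
F*(50 - 75) = 162*(50 - 75) = 162*(-25) = -4050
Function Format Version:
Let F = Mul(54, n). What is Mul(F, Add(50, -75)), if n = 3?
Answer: -4050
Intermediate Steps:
F = 162 (F = Mul(54, 3) = 162)
Mul(F, Add(50, -75)) = Mul(162, Add(50, -75)) = Mul(162, -25) = -4050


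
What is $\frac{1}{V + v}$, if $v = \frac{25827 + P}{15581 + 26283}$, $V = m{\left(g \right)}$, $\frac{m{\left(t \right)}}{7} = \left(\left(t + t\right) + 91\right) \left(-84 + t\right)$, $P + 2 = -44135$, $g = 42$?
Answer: $- \frac{20932}{1076960555} \approx -1.9436 \cdot 10^{-5}$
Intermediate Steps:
$P = -44137$ ($P = -2 - 44135 = -44137$)
$m{\left(t \right)} = 7 \left(-84 + t\right) \left(91 + 2 t\right)$ ($m{\left(t \right)} = 7 \left(\left(t + t\right) + 91\right) \left(-84 + t\right) = 7 \left(2 t + 91\right) \left(-84 + t\right) = 7 \left(91 + 2 t\right) \left(-84 + t\right) = 7 \left(-84 + t\right) \left(91 + 2 t\right)$)
$V = -51450$ ($V = -53508 - 22638 + 14 \cdot 42^{2} = -53508 - 22638 + 14 \cdot 1764 = -53508 - 22638 + 24696 = -51450$)
$v = - \frac{9155}{20932}$ ($v = \frac{25827 - 44137}{15581 + 26283} = - \frac{18310}{41864} = \left(-18310\right) \frac{1}{41864} = - \frac{9155}{20932} \approx -0.43737$)
$\frac{1}{V + v} = \frac{1}{-51450 - \frac{9155}{20932}} = \frac{1}{- \frac{1076960555}{20932}} = - \frac{20932}{1076960555}$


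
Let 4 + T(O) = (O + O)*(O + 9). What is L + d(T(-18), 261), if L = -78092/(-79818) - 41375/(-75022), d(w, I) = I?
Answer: 786028376365/2994052998 ≈ 262.53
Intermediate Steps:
T(O) = -4 + 2*O*(9 + O) (T(O) = -4 + (O + O)*(O + 9) = -4 + (2*O)*(9 + O) = -4 + 2*O*(9 + O))
L = 4580543887/2994052998 (L = -78092*(-1/79818) - 41375*(-1/75022) = 39046/39909 + 41375/75022 = 4580543887/2994052998 ≈ 1.5299)
L + d(T(-18), 261) = 4580543887/2994052998 + 261 = 786028376365/2994052998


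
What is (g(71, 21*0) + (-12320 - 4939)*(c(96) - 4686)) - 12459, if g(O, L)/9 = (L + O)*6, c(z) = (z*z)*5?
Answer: -714427671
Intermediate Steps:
c(z) = 5*z² (c(z) = z²*5 = 5*z²)
g(O, L) = 54*L + 54*O (g(O, L) = 9*((L + O)*6) = 9*(6*L + 6*O) = 54*L + 54*O)
(g(71, 21*0) + (-12320 - 4939)*(c(96) - 4686)) - 12459 = ((54*(21*0) + 54*71) + (-12320 - 4939)*(5*96² - 4686)) - 12459 = ((54*0 + 3834) - 17259*(5*9216 - 4686)) - 12459 = ((0 + 3834) - 17259*(46080 - 4686)) - 12459 = (3834 - 17259*41394) - 12459 = (3834 - 714419046) - 12459 = -714415212 - 12459 = -714427671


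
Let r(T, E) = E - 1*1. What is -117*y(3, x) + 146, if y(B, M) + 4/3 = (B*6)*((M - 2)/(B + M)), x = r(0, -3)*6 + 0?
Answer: -16138/7 ≈ -2305.4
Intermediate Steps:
r(T, E) = -1 + E (r(T, E) = E - 1 = -1 + E)
x = -24 (x = (-1 - 3)*6 + 0 = -4*6 + 0 = -24 + 0 = -24)
y(B, M) = -4/3 + 6*B*(-2 + M)/(B + M) (y(B, M) = -4/3 + (B*6)*((M - 2)/(B + M)) = -4/3 + (6*B)*((-2 + M)/(B + M)) = -4/3 + 6*B*(-2 + M)/(B + M))
-117*y(3, x) + 146 = -78*(-20*3 - 2*(-24) + 9*3*(-24))/(3 - 24) + 146 = -78*(-60 + 48 - 648)/(-21) + 146 = -78*(-1)*(-660)/21 + 146 = -117*440/21 + 146 = -17160/7 + 146 = -16138/7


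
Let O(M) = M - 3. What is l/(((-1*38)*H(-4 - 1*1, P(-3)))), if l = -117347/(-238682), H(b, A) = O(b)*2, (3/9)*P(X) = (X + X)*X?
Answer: 117347/145118656 ≈ 0.00080863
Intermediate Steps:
P(X) = 6*X**2 (P(X) = 3*((X + X)*X) = 3*((2*X)*X) = 3*(2*X**2) = 6*X**2)
O(M) = -3 + M
H(b, A) = -6 + 2*b (H(b, A) = (-3 + b)*2 = -6 + 2*b)
l = 117347/238682 (l = -117347*(-1/238682) = 117347/238682 ≈ 0.49165)
l/(((-1*38)*H(-4 - 1*1, P(-3)))) = 117347/(238682*(((-1*38)*(-6 + 2*(-4 - 1*1))))) = 117347/(238682*((-38*(-6 + 2*(-4 - 1))))) = 117347/(238682*((-38*(-6 + 2*(-5))))) = 117347/(238682*((-38*(-6 - 10)))) = 117347/(238682*((-38*(-16)))) = (117347/238682)/608 = (117347/238682)*(1/608) = 117347/145118656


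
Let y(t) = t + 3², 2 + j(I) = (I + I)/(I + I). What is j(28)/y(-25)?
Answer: 1/16 ≈ 0.062500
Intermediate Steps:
j(I) = -1 (j(I) = -2 + (I + I)/(I + I) = -2 + (2*I)/((2*I)) = -2 + (2*I)*(1/(2*I)) = -2 + 1 = -1)
y(t) = 9 + t (y(t) = t + 9 = 9 + t)
j(28)/y(-25) = -1/(9 - 25) = -1/(-16) = -1*(-1/16) = 1/16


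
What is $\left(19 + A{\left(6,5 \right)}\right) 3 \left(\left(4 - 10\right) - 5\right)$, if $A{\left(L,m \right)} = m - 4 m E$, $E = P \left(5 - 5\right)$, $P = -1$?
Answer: $-792$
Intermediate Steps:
$E = 0$ ($E = - (5 - 5) = \left(-1\right) 0 = 0$)
$A{\left(L,m \right)} = m$ ($A{\left(L,m \right)} = m - 4 m 0 = m - 0 = m + 0 = m$)
$\left(19 + A{\left(6,5 \right)}\right) 3 \left(\left(4 - 10\right) - 5\right) = \left(19 + 5\right) 3 \left(\left(4 - 10\right) - 5\right) = 24 \cdot 3 \left(\left(4 - 10\right) - 5\right) = 24 \cdot 3 \left(-6 - 5\right) = 24 \cdot 3 \left(-11\right) = 24 \left(-33\right) = -792$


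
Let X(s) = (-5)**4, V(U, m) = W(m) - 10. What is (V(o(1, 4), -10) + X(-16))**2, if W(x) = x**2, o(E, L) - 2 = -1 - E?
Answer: 511225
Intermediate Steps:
o(E, L) = 1 - E (o(E, L) = 2 + (-1 - E) = 1 - E)
V(U, m) = -10 + m**2 (V(U, m) = m**2 - 10 = -10 + m**2)
X(s) = 625
(V(o(1, 4), -10) + X(-16))**2 = ((-10 + (-10)**2) + 625)**2 = ((-10 + 100) + 625)**2 = (90 + 625)**2 = 715**2 = 511225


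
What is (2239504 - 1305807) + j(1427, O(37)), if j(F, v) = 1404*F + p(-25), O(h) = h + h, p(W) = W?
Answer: 2937180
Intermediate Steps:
O(h) = 2*h
j(F, v) = -25 + 1404*F (j(F, v) = 1404*F - 25 = -25 + 1404*F)
(2239504 - 1305807) + j(1427, O(37)) = (2239504 - 1305807) + (-25 + 1404*1427) = 933697 + (-25 + 2003508) = 933697 + 2003483 = 2937180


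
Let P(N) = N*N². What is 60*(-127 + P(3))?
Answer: -6000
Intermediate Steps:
P(N) = N³
60*(-127 + P(3)) = 60*(-127 + 3³) = 60*(-127 + 27) = 60*(-100) = -6000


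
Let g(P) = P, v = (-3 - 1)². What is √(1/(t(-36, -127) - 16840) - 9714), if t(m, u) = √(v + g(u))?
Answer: √((163583761 - 9714*I*√111)/(-16840 + I*√111)) ≈ 0.e-10 - 98.56*I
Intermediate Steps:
v = 16 (v = (-4)² = 16)
t(m, u) = √(16 + u)
√(1/(t(-36, -127) - 16840) - 9714) = √(1/(√(16 - 127) - 16840) - 9714) = √(1/(√(-111) - 16840) - 9714) = √(1/(I*√111 - 16840) - 9714) = √(1/(-16840 + I*√111) - 9714) = √(-9714 + 1/(-16840 + I*√111))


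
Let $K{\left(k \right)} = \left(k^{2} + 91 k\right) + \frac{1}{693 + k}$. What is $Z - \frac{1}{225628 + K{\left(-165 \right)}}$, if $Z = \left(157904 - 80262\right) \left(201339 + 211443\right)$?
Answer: $\frac{4024691857572751932}{125578465} \approx 3.2049 \cdot 10^{10}$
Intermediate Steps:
$K{\left(k \right)} = k^{2} + \frac{1}{693 + k} + 91 k$
$Z = 32049220044$ ($Z = 77642 \cdot 412782 = 32049220044$)
$Z - \frac{1}{225628 + K{\left(-165 \right)}} = 32049220044 - \frac{1}{225628 + \frac{1 + \left(-165\right)^{3} + 784 \left(-165\right)^{2} + 63063 \left(-165\right)}{693 - 165}} = 32049220044 - \frac{1}{225628 + \frac{1 - 4492125 + 784 \cdot 27225 - 10405395}{528}} = 32049220044 - \frac{1}{225628 + \frac{1 - 4492125 + 21344400 - 10405395}{528}} = 32049220044 - \frac{1}{225628 + \frac{1}{528} \cdot 6446881} = 32049220044 - \frac{1}{225628 + \frac{6446881}{528}} = 32049220044 - \frac{1}{\frac{125578465}{528}} = 32049220044 - \frac{528}{125578465} = \frac{4024691857572751932}{125578465}$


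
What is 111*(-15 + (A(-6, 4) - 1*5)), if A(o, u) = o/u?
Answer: -4773/2 ≈ -2386.5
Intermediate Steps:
111*(-15 + (A(-6, 4) - 1*5)) = 111*(-15 + (-6/4 - 1*5)) = 111*(-15 + (-6*¼ - 5)) = 111*(-15 + (-3/2 - 5)) = 111*(-15 - 13/2) = 111*(-43/2) = -4773/2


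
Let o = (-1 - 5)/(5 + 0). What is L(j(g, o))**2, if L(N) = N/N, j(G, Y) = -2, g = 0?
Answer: 1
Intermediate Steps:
o = -6/5 ≈ -1.2000
L(N) = 1
L(j(g, o))**2 = 1**2 = 1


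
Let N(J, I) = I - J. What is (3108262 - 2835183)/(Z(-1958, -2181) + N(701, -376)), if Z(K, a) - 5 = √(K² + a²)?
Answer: 292740688/7441341 + 23211715*√1189/7441341 ≈ 146.90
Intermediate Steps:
Z(K, a) = 5 + √(K² + a²)
(3108262 - 2835183)/(Z(-1958, -2181) + N(701, -376)) = (3108262 - 2835183)/((5 + √((-1958)² + (-2181)²)) + (-376 - 1*701)) = 273079/((5 + √(3833764 + 4756761)) + (-376 - 701)) = 273079/((5 + √8590525) - 1077) = 273079/((5 + 85*√1189) - 1077) = 273079/(-1072 + 85*√1189)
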